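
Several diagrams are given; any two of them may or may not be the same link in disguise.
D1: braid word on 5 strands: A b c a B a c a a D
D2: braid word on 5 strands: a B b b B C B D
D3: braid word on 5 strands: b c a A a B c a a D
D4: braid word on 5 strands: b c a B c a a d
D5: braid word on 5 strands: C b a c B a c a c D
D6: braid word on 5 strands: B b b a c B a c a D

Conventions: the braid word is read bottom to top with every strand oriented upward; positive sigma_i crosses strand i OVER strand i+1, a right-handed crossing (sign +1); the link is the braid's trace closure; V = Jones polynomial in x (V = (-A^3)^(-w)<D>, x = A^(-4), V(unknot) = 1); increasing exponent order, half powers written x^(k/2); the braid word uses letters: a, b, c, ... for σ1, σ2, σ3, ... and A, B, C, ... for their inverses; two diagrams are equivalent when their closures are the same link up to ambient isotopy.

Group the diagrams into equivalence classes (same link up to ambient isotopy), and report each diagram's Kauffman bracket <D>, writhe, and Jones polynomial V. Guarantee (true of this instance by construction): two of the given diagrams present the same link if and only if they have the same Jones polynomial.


classes: {D1, D3, D4, D5, D6} | {D2}
V(D1) = x - x^2 + 2x^3 - x^4 + x^5 - x^6  [10 crossings, <D> = -A^-12 + A^-8 - A^-4 + 2 - A^4 + A^8, w = +4]
V(D2) = 1  (w -2, c 8, <D> = A^-6)
V(D3) = x - x^2 + 2x^3 - x^4 + x^5 - x^6  [10 crossings, <D> = -A^-12 + A^-8 - A^-4 + 2 - A^4 + A^8, w = +4]
V(D4) = x - x^2 + 2x^3 - x^4 + x^5 - x^6  (w +6, c 8, <D> = -A^-6 + A^-2 - A^2 + 2A^6 - A^10 + A^14)
V(D5) = x - x^2 + 2x^3 - x^4 + x^5 - x^6  (w +4, c 10, <D> = -A^-12 + A^-8 - A^-4 + 2 - A^4 + A^8)
V(D6) = x - x^2 + 2x^3 - x^4 + x^5 - x^6  (w +4, c 10, <D> = -A^-12 + A^-8 - A^-4 + 2 - A^4 + A^8)
insight: V(x) takes 2 values over 6 diagrams, fixing the grouping


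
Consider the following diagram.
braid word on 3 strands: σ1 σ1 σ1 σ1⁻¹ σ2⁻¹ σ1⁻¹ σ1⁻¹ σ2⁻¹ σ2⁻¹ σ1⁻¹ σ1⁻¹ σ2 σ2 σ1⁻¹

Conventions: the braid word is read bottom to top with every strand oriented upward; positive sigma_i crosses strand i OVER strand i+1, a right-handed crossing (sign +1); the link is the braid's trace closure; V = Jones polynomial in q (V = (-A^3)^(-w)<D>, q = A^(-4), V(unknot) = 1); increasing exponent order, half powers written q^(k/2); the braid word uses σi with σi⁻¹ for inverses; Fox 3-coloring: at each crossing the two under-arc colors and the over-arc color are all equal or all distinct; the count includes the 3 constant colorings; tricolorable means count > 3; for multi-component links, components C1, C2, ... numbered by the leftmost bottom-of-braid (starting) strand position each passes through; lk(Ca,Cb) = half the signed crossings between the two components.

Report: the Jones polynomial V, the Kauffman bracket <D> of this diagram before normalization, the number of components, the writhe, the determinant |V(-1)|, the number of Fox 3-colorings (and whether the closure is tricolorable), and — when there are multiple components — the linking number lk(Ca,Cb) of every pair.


V = q^-7 - 2q^-6 + 2q^-5 - 3q^-4 + 3q^-3 - 2q^-2 + 2q^-1
<D> = 2A^-8 - 2A^-4 + 3 - 3A^4 + 2A^8 - 2A^12 + A^16 (w = -4)
1 component over 14 crossings, w = -4
9 Fox colorings among 3^14, |V(-1)| = 15: tricolorable
why: V spans 6 powers of q: at least 6 crossings in any diagram


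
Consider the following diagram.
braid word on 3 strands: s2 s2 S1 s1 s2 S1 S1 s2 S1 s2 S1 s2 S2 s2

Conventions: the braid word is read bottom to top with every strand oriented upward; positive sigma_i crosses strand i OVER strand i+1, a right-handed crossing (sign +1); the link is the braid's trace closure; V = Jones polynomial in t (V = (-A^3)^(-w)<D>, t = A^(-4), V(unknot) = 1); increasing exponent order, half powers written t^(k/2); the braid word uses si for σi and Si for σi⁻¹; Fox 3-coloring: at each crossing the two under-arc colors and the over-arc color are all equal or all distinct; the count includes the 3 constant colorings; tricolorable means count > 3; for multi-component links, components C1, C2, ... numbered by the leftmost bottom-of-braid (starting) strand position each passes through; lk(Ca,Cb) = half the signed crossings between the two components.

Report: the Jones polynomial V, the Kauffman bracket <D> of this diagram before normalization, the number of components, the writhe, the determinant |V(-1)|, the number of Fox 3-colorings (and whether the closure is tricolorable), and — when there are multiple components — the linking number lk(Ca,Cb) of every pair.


V = t^-3 - 3t^-2 + 5t^-1 - 7 + 10t - 10t^2 + 10t^3 - 8t^4 + 5t^5 - 3t^6 + t^7
<D> = A^-22 - 3A^-18 + 5A^-14 - 8A^-10 + 10A^-6 - 10A^-2 + 10A^2 - 7A^6 + 5A^10 - 3A^14 + A^18 (w = +2)
1 component over 14 crossings, w = +2
9 Fox colorings among 3^14, |V(-1)| = 63: tricolorable
why: the word shrinks to σ2 σ2 σ2 σ1⁻¹ σ1⁻¹ σ2 σ1⁻¹ σ2 σ1⁻¹ σ2 after cancelling


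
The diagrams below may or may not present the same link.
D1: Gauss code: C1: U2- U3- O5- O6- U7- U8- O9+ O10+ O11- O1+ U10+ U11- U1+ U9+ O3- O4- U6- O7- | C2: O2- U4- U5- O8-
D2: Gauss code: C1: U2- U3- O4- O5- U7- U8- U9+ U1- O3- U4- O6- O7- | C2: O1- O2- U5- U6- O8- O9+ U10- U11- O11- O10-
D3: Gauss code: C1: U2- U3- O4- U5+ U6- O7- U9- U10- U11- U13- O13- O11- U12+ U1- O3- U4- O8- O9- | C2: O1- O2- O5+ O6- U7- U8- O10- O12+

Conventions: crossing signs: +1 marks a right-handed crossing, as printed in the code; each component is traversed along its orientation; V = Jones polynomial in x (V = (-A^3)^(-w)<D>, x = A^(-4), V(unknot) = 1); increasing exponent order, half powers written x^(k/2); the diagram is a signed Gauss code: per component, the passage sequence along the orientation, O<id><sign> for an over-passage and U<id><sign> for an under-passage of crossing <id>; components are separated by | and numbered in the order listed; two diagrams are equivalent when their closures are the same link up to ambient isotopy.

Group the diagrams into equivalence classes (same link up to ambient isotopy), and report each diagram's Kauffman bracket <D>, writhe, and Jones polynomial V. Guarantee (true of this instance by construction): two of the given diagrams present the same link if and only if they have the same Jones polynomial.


equivalence classes: {D1, D2, D3}
D1 (bracket A^-5 + A^3 + A^11 - A^15; 11 crossings at w = -5): V = x^(-15/2) - x^(-13/2) - x^(-9/2) - x^(-5/2)
V(D2) = x^(-15/2) - x^(-13/2) - x^(-9/2) - x^(-5/2)  [11 crossings, <D> = A^-17 + A^-9 + A^-1 - A^3, w = -9]
V(D3) = x^(-15/2) - x^(-13/2) - x^(-9/2) - x^(-5/2)  [13 crossings, <D> = A^-17 + A^-9 + A^-1 - A^3, w = -9]
key observation: all 3 diagrams share one V(x), hence one class


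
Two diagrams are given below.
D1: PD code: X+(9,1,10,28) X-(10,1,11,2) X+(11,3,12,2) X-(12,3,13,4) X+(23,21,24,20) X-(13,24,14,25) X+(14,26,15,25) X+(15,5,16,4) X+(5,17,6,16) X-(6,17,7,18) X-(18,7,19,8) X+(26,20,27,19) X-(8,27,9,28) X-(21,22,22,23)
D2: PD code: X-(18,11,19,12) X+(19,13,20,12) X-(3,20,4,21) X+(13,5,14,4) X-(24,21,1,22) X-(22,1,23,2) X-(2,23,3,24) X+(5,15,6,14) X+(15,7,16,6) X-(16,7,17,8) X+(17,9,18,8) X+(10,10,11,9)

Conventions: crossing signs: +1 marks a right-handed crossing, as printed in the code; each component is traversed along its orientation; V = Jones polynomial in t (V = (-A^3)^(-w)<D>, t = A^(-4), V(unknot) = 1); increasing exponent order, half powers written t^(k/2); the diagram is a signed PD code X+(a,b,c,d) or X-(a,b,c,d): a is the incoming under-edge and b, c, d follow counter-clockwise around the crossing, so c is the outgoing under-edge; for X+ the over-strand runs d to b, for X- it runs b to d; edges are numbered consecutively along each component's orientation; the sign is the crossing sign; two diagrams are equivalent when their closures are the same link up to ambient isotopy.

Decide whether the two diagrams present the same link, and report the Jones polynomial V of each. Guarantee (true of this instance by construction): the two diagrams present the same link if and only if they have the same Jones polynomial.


same link: no
V(D1) = 1  [14 crossings, <D> = 1, w = 0]
V(D2) = -t^-3 + t^-2 - t^-1 + 3 - t + t^2 - t^3  [12 crossings, <D> = -A^-12 + A^-8 - A^-4 + 3 - A^4 + A^8 - A^12, w = 0]
insight: 2 values of V(t) split the 2 diagrams


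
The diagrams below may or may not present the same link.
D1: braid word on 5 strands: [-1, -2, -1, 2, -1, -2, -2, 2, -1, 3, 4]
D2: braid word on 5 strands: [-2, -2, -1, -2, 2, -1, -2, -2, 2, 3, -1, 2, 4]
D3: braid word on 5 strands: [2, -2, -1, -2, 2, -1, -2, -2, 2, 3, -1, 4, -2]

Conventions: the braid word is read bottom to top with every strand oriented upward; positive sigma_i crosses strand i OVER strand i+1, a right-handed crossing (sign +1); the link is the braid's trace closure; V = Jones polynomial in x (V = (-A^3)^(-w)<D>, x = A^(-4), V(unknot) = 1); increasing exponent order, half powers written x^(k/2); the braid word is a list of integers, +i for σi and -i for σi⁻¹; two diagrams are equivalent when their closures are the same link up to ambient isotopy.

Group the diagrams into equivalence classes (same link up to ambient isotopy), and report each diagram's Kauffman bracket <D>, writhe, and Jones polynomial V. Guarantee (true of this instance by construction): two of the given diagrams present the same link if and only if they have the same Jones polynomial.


equivalence classes: {D1, D2, D3}
D1 (bracket A^-3 + A^5 - A^9 + A^13; 11 crossings at w = -3): V = -x^(-11/2) + x^(-9/2) - x^(-7/2) - x^(-3/2)
V(D2) = -x^(-11/2) + x^(-9/2) - x^(-7/2) - x^(-3/2)  (w -3, c 13, <D> = A^-3 + A^5 - A^9 + A^13)
V(D3) = -x^(-11/2) + x^(-9/2) - x^(-7/2) - x^(-3/2)  (w -3, c 13, <D> = A^-3 + A^5 - A^9 + A^13)
observation: one V(x) for all 3 diagrams — one class (guaranteed)


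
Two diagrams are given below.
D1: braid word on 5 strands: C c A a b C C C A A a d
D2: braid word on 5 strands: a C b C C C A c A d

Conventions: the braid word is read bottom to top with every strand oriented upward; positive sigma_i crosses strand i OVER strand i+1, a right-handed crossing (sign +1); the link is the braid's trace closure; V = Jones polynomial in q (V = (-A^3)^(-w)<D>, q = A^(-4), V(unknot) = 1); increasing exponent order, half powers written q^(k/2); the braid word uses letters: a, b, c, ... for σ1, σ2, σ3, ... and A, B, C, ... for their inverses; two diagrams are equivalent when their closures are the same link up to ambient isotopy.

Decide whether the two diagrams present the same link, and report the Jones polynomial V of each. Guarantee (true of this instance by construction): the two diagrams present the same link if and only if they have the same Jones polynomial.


equivalent: yes
V(D1) = -q^-4 + q^-3 + q^-1  (w -2, c 12, <D> = A^-2 + A^6 - A^10)
D2 (bracket A^-2 + A^6 - A^10; 10 crossings at w = -2): V = -q^-4 + q^-3 + q^-1
why: D2 (10 crossings) and D1 (12) are Markov-related braid presentations


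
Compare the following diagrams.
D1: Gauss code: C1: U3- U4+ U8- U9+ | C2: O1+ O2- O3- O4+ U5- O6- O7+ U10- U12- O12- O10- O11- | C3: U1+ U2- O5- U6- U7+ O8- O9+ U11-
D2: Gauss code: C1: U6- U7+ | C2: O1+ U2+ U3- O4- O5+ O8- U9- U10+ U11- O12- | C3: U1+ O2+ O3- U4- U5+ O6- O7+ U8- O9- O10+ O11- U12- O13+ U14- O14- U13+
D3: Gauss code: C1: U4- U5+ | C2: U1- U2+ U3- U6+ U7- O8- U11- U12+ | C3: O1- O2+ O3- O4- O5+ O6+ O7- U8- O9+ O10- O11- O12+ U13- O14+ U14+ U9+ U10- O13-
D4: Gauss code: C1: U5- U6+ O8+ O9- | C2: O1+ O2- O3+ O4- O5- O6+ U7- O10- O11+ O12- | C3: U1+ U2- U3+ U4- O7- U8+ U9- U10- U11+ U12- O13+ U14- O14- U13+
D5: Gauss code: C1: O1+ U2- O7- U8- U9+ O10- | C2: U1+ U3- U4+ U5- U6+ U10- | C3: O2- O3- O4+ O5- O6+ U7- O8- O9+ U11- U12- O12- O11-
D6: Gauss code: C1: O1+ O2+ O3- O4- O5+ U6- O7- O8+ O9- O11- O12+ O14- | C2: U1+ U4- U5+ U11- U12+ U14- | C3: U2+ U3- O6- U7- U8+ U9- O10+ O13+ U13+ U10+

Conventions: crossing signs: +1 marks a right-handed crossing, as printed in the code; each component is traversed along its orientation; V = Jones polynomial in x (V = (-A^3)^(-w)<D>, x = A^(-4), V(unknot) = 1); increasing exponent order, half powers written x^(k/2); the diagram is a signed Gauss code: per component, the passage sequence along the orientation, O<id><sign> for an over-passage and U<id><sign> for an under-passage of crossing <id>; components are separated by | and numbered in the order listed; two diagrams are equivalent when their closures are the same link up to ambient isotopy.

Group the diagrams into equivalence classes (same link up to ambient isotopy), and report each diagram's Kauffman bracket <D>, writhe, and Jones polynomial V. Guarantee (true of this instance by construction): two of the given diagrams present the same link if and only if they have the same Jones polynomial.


classes: {D1, D2, D3, D4, D5, D6}
V(D1) = x^-3 + x^-2 + x^-1 + 1  [12 crossings, <D> = A^-12 + A^-8 + A^-4 + 1, w = -4]
V(D2) = x^-3 + x^-2 + x^-1 + 1  (w -2, c 14, <D> = A^-6 + A^-2 + A^2 + A^6)
V(D3) = x^-3 + x^-2 + x^-1 + 1  [14 crossings, <D> = A^-6 + A^-2 + A^2 + A^6, w = -2]
D4 (bracket A^-6 + A^-2 + A^2 + A^6; 14 crossings at w = -2): V = x^-3 + x^-2 + x^-1 + 1
V(D5) = x^-3 + x^-2 + x^-1 + 1  [12 crossings, <D> = A^-12 + A^-8 + A^-4 + 1, w = -4]
D6 (bracket 1 + A^4 + A^8 + A^12; 14 crossings at w = 0): V = x^-3 + x^-2 + x^-1 + 1
note: one V(x) for all 6 diagrams — one class (guaranteed)


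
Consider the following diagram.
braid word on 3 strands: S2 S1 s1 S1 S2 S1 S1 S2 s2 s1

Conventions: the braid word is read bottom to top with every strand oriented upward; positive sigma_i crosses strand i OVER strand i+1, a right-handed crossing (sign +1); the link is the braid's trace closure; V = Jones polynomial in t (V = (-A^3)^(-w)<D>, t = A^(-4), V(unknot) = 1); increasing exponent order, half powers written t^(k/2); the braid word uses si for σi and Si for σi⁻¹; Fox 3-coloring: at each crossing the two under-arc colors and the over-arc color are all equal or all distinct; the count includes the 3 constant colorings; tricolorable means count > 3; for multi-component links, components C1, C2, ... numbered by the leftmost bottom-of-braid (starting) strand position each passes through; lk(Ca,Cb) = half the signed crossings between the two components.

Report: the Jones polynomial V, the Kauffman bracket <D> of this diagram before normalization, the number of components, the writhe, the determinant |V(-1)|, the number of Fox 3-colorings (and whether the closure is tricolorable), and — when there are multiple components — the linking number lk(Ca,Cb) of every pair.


Jones polynomial: V(t) = -t^-4 + t^-3 + t^-1
<D> = A^-8 + 1 - A^4; writhe -4
components 1, writhe -4 (10 crossings)
3-colorings: 9 of 3^10, det 3 — tricolorable
note: w = -4 shifts under R1 moves; the (-A^3)^(4) factor cancels that in V


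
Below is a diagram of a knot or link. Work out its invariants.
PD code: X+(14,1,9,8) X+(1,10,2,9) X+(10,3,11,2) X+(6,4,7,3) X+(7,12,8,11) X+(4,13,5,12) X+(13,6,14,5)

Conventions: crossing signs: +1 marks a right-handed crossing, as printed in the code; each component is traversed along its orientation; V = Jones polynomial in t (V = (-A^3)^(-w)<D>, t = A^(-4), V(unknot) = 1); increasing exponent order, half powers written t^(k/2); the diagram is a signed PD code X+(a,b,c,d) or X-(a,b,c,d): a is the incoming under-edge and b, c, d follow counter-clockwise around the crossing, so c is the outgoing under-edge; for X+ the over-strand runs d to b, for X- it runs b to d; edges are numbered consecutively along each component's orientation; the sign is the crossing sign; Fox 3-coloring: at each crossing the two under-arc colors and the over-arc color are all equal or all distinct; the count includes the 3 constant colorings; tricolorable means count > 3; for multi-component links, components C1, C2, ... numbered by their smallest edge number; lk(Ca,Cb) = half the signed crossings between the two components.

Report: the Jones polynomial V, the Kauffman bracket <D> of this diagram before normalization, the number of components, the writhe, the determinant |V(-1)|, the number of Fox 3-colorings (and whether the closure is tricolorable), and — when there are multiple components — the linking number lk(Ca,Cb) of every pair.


V = -t^(5/2) - t^(9/2) + t^(11/2) - t^(13/2) + t^(15/2) - t^(17/2)
<D> = A^-13 - A^-9 + A^-5 - A^-1 + A^3 + A^11 (w = +7)
2 components over 7 crossings, w = +7
lk(C1,C2): +3
9 Fox colorings among 3^7, |V(-1)| = 6: tricolorable
why: summing lk over 1 pair gives +3


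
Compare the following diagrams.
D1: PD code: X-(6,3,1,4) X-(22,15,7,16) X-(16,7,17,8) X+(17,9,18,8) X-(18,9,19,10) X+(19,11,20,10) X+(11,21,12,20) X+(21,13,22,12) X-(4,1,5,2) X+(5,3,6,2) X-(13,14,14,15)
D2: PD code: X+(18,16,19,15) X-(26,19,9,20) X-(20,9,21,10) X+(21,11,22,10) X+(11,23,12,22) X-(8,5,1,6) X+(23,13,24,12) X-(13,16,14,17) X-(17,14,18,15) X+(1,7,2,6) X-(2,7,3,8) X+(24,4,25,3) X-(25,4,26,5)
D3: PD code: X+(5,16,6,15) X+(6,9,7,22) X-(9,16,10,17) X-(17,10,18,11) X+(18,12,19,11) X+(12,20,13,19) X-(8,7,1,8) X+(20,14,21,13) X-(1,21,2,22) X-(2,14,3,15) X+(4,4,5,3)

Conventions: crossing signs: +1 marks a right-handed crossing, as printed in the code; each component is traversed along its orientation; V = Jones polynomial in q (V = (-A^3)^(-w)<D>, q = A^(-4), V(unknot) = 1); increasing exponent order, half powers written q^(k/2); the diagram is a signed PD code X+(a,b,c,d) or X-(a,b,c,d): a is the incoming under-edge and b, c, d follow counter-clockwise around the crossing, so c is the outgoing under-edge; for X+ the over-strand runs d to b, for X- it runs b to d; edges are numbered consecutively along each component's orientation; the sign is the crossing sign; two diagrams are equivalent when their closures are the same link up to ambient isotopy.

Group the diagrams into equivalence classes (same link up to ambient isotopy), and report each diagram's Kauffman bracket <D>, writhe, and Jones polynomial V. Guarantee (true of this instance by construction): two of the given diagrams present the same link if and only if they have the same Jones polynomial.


classes: {D1, D2, D3}
V(D1) = -q^(-1/2) - q^(1/2)  [11 crossings, <D> = A^-5 + A^-1, w = -1]
V(D2) = -q^(-1/2) - q^(1/2)  (w -1, c 13, <D> = A^-5 + A^-1)
V(D3) = -q^(-1/2) - q^(1/2)  (w +1, c 11, <D> = A + A^5)
insight: all 3 diagrams share one V(q), hence one class


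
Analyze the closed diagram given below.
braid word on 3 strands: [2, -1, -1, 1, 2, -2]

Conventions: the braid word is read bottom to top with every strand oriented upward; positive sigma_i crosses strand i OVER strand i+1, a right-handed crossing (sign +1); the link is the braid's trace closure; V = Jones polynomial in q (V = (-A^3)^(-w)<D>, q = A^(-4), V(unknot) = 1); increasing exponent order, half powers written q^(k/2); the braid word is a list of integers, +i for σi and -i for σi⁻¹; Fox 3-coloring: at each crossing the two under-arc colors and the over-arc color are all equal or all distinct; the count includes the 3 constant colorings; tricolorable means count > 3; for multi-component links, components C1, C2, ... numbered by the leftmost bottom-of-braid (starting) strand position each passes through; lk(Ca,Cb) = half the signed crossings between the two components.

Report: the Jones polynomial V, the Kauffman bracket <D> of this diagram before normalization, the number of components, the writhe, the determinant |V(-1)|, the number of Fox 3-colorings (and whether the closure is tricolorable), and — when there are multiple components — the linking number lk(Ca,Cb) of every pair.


V(q) = 1
bracket: 1, w = 0
1 component, writhe 0, over 6 crossings
det 1, colorings 3 of 3^6 — not tricolorable
observation: w = 0 shifts under R1 moves; the (-A^3)^(0) factor cancels that in V


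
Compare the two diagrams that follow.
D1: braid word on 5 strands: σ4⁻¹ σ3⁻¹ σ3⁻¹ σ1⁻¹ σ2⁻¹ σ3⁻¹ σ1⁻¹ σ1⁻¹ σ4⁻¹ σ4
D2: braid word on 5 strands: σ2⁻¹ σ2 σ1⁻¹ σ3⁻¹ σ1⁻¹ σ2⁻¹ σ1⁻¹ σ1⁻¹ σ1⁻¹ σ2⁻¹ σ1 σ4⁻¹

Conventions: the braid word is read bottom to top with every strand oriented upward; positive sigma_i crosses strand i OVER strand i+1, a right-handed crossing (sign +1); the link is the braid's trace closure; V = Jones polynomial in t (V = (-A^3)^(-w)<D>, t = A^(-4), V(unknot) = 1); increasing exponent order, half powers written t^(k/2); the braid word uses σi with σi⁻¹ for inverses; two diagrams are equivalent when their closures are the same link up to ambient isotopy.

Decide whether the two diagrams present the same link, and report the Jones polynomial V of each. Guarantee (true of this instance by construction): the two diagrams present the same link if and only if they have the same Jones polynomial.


equivalent: no
D1 (bracket A^-16 + 2A^-8 - 2A^-4 + 1 - 2A^4 + A^8; 10 crossings at w = -8): V = t^-8 - 2t^-7 + t^-6 - 2t^-5 + 2t^-4 + t^-2
D2 (bracket A^-16 + A^-8 - A^-4 + 1 - A^4; 12 crossings at w = -8): V = -t^-7 + t^-6 - t^-5 + t^-4 + t^-2
key observation: 2 classes among 2 diagrams; unequal V(t) rules out equality


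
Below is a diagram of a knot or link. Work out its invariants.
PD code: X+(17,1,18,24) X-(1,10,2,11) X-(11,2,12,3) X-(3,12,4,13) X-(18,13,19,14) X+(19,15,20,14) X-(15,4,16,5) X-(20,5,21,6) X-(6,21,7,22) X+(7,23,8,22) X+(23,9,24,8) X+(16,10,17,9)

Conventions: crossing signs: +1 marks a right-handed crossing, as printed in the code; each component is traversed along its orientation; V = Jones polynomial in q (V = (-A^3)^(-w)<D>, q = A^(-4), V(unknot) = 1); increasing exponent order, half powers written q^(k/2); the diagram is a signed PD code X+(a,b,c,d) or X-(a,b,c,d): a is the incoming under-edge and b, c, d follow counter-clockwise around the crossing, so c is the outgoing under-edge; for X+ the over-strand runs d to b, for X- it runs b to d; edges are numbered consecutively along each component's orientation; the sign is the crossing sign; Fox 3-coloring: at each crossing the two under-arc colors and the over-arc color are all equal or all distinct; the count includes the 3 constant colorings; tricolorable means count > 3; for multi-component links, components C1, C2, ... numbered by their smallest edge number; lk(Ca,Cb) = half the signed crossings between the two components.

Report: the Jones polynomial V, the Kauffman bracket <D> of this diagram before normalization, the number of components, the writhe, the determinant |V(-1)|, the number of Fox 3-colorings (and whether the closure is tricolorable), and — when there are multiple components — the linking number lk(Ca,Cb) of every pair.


Jones polynomial: V(q) = -q^-4 + q^-3 + q^-1
<D> = A^-2 + A^6 - A^10; writhe -2
components 1, writhe -2 (12 crossings)
3-colorings: 9 of 3^12, det 3 — tricolorable
note: |V(-1)| = 3: so tricolorable, since 3 divides 3


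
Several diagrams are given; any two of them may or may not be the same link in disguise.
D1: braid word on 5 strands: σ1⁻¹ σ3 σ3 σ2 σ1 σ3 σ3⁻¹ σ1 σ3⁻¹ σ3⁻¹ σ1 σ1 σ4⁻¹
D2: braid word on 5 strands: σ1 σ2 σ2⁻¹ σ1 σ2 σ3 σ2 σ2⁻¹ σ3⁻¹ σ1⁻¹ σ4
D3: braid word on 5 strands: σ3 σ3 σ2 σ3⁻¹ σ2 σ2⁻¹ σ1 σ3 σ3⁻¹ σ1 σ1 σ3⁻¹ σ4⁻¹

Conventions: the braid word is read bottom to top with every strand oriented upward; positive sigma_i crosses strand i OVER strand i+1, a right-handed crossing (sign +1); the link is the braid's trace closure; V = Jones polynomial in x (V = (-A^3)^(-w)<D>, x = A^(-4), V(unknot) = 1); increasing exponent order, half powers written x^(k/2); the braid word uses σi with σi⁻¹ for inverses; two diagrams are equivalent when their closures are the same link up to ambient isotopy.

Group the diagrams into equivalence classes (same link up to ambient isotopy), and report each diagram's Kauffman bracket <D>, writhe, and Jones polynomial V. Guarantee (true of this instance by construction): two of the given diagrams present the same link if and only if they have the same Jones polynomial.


classes: {D1, D3} | {D2}
V(D1) = -x^(1/2) - x^(3/2) - x^(5/2) + x^(9/2)  [13 crossings, <D> = -A^-9 + A^-1 + A^3 + A^7, w = +3]
D2 (bracket A^7 + A^11; 11 crossings at w = +3): V = -x^(-1/2) - x^(1/2)
D3 (bracket -A^-9 + A^-1 + A^3 + A^7; 13 crossings at w = +3): V = -x^(1/2) - x^(3/2) - x^(5/2) + x^(9/2)
note: 2 classes among 3 diagrams; unequal V(x) rules out equality


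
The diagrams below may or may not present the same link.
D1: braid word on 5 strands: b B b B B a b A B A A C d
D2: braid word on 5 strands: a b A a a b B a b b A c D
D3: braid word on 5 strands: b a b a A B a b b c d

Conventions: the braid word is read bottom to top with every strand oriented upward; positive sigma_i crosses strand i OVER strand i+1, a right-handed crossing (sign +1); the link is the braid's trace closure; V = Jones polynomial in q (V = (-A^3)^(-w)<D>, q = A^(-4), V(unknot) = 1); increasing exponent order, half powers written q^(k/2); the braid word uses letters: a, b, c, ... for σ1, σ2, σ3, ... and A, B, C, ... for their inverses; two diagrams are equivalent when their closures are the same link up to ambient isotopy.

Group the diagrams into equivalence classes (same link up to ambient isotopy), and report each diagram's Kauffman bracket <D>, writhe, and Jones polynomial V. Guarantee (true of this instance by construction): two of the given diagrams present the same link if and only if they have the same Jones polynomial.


classes: {D1} | {D2, D3}
V(D1) = -q^(-5/2) - q^(-1/2)  [13 crossings, <D> = A^-7 + A, w = -3]
V(D2) = -q^(3/2) - 2q^(7/2) + q^(9/2) - q^(11/2) + q^(13/2)  (w +5, c 13, <D> = -A^-11 + A^-7 - A^-3 + 2A + A^9)
D3 (bracket -A^-5 + A^-1 - A^3 + 2A^7 + A^15; 11 crossings at w = +7): V = -q^(3/2) - 2q^(7/2) + q^(9/2) - q^(11/2) + q^(13/2)
note: 2 classes among 3 diagrams; unequal V(q) rules out equality


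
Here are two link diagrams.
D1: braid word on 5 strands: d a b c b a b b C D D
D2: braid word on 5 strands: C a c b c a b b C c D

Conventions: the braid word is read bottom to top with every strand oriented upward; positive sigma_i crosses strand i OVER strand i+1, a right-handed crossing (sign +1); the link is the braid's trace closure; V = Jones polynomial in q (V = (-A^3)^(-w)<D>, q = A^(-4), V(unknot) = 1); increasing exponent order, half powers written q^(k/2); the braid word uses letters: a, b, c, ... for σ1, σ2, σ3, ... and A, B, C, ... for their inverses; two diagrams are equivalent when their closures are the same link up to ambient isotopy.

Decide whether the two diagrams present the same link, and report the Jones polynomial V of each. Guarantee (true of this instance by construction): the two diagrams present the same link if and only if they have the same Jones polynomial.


same link: yes
V(D1) = -q^(3/2) - q^(7/2) + q^(9/2) - q^(11/2)  [11 crossings, <D> = A^-7 - A^-3 + A + A^9, w = +5]
D2 (bracket A^-7 - A^-3 + A + A^9; 11 crossings at w = +5): V = -q^(3/2) - q^(7/2) + q^(9/2) - q^(11/2)
note: from 11 to 11 crossings by R-moves: one link, two diagrams


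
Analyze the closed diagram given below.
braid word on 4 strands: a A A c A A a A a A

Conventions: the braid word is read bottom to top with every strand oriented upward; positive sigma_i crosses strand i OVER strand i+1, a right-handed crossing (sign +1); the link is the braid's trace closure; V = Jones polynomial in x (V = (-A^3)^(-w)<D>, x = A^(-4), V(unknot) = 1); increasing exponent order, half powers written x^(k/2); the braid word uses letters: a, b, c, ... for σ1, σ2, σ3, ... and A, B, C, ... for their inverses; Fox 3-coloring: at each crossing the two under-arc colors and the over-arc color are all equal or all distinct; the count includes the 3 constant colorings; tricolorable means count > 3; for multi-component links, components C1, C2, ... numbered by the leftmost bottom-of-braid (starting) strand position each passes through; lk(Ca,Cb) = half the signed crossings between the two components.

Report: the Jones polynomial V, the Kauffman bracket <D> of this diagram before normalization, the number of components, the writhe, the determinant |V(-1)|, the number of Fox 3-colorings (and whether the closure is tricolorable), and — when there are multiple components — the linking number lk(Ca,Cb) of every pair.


V(x) = x^(-9/2) - x^(-5/2) - x^(-3/2) - x^(-1/2)
bracket: -A^-4 - 1 - A^4 + A^12, w = -2
2 components, writhe -2, over 10 crossings
lk(C1,C2) = 0
det 0, colorings 27 of 3^10 — tricolorable
observation: w = -2 shifts under R1 moves; the (-A^3)^(2) factor cancels that in V


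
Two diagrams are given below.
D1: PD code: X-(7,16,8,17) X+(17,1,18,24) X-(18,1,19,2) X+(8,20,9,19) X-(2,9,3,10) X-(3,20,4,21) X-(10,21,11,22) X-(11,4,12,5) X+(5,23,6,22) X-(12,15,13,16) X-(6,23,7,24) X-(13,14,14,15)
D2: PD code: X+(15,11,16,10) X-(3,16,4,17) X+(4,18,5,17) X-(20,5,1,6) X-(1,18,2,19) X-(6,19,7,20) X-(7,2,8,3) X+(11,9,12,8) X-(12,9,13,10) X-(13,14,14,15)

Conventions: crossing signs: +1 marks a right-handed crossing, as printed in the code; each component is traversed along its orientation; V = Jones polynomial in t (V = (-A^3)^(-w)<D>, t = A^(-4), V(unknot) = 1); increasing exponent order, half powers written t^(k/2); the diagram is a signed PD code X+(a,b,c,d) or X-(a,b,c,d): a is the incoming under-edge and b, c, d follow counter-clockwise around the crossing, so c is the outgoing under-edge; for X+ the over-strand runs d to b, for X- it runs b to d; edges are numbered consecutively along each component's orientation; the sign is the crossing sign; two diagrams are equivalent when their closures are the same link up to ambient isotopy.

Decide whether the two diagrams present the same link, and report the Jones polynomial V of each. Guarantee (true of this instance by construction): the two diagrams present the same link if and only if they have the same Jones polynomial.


same link: yes
V(D1) = -t^-4 + t^-3 + t^-1  [12 crossings, <D> = A^-14 + A^-6 - A^-2, w = -6]
D2 (bracket A^-8 + 1 - A^4; 10 crossings at w = -4): V = -t^-4 + t^-3 + t^-1
note: all 2 diagrams share one V(t), hence one class


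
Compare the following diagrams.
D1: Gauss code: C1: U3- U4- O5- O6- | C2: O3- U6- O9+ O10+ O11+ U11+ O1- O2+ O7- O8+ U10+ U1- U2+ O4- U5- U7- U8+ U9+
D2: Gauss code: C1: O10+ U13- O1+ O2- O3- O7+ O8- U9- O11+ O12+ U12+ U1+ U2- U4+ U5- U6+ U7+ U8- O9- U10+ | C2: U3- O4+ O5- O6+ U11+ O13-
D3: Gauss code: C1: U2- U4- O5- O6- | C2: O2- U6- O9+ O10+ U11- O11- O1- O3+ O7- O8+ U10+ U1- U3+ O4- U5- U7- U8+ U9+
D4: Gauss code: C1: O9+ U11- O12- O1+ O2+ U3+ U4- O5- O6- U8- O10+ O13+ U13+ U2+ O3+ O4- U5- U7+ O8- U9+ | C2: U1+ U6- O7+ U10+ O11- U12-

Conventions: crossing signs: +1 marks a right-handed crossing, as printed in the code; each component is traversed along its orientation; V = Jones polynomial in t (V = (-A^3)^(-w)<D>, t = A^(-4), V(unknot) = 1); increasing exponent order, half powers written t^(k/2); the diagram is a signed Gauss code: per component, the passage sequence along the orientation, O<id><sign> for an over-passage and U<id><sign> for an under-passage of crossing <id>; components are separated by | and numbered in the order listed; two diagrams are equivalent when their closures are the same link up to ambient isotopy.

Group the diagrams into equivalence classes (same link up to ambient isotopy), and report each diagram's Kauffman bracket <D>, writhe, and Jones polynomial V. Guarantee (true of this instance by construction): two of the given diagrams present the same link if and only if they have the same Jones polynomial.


grouping into links: {D1, D3} | {D2, D4}
V(D1) = -t^(-9/2) - t^(-5/2) + t^(-3/2) - t^(-1/2)  (w -1, c 11, <D> = A^-1 - A^3 + A^7 + A^15)
D2 (bracket A^-3 - A + 2A^5 - A^9 + 2A^13 - A^17; 13 crossings at w = +1): V = t^(-7/2) - 2t^(-5/2) + t^(-3/2) - 2t^(-1/2) + t^(1/2) - t^(3/2)
D3 (bracket A^-7 - A^-3 + A + A^9; 11 crossings at w = -3): V = -t^(-9/2) - t^(-5/2) + t^(-3/2) - t^(-1/2)
V(D4) = t^(-7/2) - 2t^(-5/2) + t^(-3/2) - 2t^(-1/2) + t^(1/2) - t^(3/2)  [13 crossings, <D> = A^-3 - A + 2A^5 - A^9 + 2A^13 - A^17, w = +1]
why: comparing 4 Jones polynomials yields 2 groups


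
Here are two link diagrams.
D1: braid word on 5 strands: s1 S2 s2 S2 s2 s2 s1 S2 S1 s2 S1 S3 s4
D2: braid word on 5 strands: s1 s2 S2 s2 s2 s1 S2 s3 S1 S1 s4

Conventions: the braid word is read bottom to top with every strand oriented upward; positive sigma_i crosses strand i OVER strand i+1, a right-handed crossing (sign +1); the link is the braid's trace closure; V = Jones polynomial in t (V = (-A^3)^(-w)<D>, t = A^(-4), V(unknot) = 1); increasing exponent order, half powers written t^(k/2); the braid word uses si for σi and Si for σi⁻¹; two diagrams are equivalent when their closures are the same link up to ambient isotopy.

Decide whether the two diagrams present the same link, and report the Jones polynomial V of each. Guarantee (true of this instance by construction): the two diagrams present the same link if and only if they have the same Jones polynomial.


equivalent: yes
V(D1) = -t^(1/2) - t^(5/2)  (w +1, c 13, <D> = A^-7 + A)
V(D2) = -t^(1/2) - t^(5/2)  (w +3, c 11, <D> = A^-1 + A^7)
why: D2 (11 crossings) and D1 (13) are Markov-related braid presentations


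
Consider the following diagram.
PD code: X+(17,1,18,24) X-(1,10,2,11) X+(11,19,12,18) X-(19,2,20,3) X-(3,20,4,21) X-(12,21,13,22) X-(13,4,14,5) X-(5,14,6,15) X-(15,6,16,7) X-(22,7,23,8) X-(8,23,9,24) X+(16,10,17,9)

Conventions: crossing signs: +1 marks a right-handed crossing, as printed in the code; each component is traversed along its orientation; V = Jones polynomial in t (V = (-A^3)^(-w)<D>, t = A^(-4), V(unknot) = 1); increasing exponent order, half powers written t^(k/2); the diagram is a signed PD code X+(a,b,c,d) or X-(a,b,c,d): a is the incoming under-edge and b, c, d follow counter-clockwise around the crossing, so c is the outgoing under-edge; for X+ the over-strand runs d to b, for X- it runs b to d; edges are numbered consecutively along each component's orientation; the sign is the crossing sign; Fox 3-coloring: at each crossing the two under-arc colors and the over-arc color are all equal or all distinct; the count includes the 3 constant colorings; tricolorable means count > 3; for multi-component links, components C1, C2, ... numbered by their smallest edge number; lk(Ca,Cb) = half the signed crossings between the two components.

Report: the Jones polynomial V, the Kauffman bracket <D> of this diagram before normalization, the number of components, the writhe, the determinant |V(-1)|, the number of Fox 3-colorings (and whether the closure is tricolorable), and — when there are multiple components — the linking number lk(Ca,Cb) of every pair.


V = -t^-9 + t^-8 - 2t^-7 + 3t^-6 - 2t^-5 + 2t^-4 - t^-3 + t^-2
<D> = A^-10 - A^-6 + 2A^-2 - 2A^2 + 3A^6 - 2A^10 + A^14 - A^18 (w = -6)
1 component over 12 crossings, w = -6
3 Fox colorings among 3^12, |V(-1)| = 13: not tricolorable
why: w = -6 (over 12 crossings) is diagram-only; (-A^3)^(6) removes it from V


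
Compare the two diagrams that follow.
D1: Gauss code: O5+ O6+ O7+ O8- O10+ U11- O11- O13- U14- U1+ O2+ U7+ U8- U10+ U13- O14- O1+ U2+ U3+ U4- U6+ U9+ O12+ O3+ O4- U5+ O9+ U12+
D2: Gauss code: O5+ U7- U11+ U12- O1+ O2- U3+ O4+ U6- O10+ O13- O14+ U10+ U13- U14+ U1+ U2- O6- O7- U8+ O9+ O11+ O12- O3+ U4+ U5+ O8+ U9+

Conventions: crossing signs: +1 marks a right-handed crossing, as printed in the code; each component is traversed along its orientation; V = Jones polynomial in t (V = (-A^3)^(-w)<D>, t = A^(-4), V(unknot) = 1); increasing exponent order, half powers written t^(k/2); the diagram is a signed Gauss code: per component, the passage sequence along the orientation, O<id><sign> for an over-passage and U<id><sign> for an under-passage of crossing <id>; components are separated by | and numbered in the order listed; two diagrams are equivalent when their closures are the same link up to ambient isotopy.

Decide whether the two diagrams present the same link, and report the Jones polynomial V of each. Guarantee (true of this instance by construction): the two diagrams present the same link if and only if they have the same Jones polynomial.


same link: no
V(D1) = t + t^3 - t^4  [14 crossings, <D> = -A^-4 + 1 + A^8, w = +4]
D2 (bracket -A^-12 + A^-8 - A^-4 + 2 - A^4 + A^8; 14 crossings at w = +4): V = t - t^2 + 2t^3 - t^4 + t^5 - t^6
note: 2 values of V(t) split the 2 diagrams


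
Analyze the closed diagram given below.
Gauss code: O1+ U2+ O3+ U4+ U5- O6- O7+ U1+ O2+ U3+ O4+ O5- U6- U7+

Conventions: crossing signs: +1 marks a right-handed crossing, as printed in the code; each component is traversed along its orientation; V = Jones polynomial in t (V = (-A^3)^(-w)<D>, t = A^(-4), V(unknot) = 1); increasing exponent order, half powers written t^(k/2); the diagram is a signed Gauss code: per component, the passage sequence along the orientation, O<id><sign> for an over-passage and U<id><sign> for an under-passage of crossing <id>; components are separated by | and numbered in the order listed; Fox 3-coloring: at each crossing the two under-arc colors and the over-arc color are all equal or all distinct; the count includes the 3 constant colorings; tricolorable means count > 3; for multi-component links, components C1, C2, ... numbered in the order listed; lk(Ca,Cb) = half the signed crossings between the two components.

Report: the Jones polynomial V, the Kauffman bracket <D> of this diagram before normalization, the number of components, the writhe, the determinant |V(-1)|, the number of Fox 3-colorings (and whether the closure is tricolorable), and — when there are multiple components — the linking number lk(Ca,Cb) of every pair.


Jones polynomial: V(t) = t + t^3 - t^4
<D> = A^-7 - A^-3 - A^5; writhe +3
components 1, writhe +3 (7 crossings)
3-colorings: 9 of 3^7, det 3 — tricolorable
note: V spans 3 powers of t: at least 3 crossings in any diagram


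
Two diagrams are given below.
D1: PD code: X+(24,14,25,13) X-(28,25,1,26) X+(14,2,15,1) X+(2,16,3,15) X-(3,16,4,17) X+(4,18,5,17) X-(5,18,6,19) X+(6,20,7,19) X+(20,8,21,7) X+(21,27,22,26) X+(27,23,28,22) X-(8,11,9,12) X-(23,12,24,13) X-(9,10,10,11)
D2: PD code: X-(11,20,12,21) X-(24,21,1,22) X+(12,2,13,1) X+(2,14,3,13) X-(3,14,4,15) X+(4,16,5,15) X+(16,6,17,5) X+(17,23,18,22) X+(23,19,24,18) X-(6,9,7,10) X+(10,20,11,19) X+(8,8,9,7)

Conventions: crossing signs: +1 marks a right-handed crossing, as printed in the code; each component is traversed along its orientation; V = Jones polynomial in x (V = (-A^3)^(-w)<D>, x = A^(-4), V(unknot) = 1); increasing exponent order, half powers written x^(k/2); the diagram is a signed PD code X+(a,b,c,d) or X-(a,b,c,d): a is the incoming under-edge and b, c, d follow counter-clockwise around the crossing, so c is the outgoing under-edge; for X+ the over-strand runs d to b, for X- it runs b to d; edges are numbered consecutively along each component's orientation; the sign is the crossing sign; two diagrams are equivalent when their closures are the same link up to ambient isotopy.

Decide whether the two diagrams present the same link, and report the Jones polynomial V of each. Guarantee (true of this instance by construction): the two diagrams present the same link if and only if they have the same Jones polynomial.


same link: yes
V(D1) = x + x^3 - x^4  [14 crossings, <D> = -A^-10 + A^-6 + A^2, w = +2]
V(D2) = x + x^3 - x^4  (w +4, c 12, <D> = -A^-4 + 1 + A^8)
note: Reidemeister moves carry D1 (14 crossings) to D2 (12)


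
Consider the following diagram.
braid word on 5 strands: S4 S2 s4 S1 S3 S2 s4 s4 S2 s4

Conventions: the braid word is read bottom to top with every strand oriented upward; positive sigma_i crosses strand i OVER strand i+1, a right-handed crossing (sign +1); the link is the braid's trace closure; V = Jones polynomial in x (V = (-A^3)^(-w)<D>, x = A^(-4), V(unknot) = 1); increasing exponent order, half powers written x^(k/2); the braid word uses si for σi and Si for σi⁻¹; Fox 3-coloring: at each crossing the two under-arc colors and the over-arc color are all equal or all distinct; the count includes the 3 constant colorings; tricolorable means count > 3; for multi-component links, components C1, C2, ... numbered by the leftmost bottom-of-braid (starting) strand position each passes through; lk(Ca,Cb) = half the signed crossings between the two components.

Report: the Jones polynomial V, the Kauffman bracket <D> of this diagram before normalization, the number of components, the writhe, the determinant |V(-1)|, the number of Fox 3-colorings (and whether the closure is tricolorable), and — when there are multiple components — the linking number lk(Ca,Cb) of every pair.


Jones polynomial: V(x) = -x^-3 + x^-2 - x^-1 + 3 - x + x^2 - x^3
<D> = -A^-18 + A^-14 - A^-10 + 3A^-6 - A^-2 + A^2 - A^6; writhe -2
components 1, writhe -2 (10 crossings)
3-colorings: 27 of 3^10, det 9 — tricolorable
note: w = -2 (over 10 crossings) is diagram-only; (-A^3)^(2) removes it from V
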